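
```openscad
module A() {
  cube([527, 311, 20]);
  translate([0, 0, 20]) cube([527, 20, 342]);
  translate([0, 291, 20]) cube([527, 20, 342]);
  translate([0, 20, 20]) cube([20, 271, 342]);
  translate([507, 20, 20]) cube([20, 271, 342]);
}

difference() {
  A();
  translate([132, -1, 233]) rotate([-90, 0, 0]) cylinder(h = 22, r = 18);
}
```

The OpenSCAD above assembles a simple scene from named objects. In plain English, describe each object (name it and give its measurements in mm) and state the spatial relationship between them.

A is an open-topped rectangular box: outside dimensions 527×311×362 mm, with a uniform wall and base thickness of 20 mm. The base is a full 527×311 slab on the floor; four walls sit on top of the base. The front and back walls (the −y and +y sides) span the full width; the two side walls fit between them.

The open box has a circular hole of radius 18 mm through its front wall, centred at (x = 132, z = 233).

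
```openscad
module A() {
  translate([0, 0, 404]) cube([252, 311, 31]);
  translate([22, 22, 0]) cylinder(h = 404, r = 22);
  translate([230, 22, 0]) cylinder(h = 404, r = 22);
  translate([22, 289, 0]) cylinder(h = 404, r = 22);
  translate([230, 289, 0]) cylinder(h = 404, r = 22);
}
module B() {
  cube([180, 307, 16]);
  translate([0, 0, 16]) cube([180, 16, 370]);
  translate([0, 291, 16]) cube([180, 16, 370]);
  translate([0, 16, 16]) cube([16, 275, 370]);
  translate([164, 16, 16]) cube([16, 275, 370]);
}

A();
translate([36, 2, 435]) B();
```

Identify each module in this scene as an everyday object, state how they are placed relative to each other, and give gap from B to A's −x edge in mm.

A is a stool. B is an open box. The open box is on top of the stool, centred. The gap from the open box to the stool's −x edge is 36 mm.

The open box's min-x is at 36; the stool's min-x is 0; gap = 36 mm.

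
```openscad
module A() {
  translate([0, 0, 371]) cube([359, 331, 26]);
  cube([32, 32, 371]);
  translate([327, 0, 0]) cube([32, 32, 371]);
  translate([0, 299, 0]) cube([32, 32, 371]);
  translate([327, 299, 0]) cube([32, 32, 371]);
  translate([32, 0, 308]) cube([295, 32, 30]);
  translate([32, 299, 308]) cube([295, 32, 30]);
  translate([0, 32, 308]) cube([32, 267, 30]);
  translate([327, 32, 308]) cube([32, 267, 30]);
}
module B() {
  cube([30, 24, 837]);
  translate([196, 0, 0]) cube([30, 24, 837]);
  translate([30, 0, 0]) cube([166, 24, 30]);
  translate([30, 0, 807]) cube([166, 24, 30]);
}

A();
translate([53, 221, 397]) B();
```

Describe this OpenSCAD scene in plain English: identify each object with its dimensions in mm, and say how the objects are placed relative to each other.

A is a simple wooden stool: a rectangular seat 359 mm (x) by 331 mm (y), 26 mm thick, top face at z = 397 mm, on four square legs, each 32×32 mm in cross-section. The legs rest on z = 0, each flush with a corner of the seat. Four stretchers, 32 mm wide and 30 mm tall, connect adjacent legs with their undersides at z = 308 mm, each running between the inner faces of the legs it joins and aligned with the legs' outer faces on the other axis.

B is a rectangular picture frame lying in the x–z plane (depth along y). The opening is 166 mm wide (x) by 777 mm tall (z), surrounded by a border 30 mm wide on all four sides. The frame is 24 mm deep and is made of two full-height vertical stiles with two horizontal rails fitted between them.

The picture frame is on top of the stool.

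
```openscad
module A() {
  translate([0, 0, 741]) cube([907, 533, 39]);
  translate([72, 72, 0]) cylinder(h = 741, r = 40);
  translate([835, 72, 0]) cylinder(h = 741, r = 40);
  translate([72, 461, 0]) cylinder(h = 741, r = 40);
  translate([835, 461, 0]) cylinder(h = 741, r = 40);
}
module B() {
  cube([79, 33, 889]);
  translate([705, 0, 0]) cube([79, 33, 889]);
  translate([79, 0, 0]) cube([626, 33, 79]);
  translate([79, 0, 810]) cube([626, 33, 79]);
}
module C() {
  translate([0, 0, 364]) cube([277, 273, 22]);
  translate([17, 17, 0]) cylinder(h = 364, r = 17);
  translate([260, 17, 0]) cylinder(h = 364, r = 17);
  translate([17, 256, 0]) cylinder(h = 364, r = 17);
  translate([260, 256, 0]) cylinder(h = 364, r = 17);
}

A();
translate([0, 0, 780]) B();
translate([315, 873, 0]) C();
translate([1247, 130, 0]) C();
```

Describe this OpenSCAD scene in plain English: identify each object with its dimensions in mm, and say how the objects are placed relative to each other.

A is a rectangular dining table. The top is 907×533×39 mm with its upper surface at z = 780 mm. It stands on four round legs of 80 mm diameter, each leg's bounding box inset 32 mm from the nearest pair of top edges, running from the floor to the underside of the top.

B is a picture frame with a 626×731 mm rectangular opening (x by z) and a uniform 79 mm border on every side. Frame depth is 33 mm along y. It is built from two vertical stiles running the full outside height and two horizontal rails spanning the gap between the stiles.

C is a simple wooden stool: a rectangular seat 277 mm (x) by 273 mm (y), 22 mm thick, top face at z = 386 mm, on four round legs, each 34 mm in diameter. The legs rest on z = 0, each leg's axis is inset half a diameter from the nearest pair of seat edges (so the leg's bounding box is flush with the corner).

The picture frame is on top of the table. Two stools sit around the table at the +y, +x sides.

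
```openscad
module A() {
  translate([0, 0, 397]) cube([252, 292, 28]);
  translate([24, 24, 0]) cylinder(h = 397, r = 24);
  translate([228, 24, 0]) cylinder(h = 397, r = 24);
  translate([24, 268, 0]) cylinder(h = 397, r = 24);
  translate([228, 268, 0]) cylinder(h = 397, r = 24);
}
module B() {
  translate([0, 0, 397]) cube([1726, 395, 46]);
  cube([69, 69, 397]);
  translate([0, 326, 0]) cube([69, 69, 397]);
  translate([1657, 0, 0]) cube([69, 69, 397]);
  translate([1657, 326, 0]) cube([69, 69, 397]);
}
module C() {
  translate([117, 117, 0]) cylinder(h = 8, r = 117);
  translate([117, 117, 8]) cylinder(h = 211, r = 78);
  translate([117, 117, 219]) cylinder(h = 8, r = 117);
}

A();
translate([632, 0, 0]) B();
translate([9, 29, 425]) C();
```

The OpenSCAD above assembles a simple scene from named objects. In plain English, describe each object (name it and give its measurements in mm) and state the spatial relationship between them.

A is a four-legged stool. The seat is a 252×292×28 mm slab whose top surface is at z = 425 mm; four round legs, each 48 mm in diameter, run from the floor (z = 0) to the underside of the seat, each leg's axis is inset half a diameter from the nearest pair of seat edges (so the leg's bounding box is flush with the corner).

B is a long wooden bench with a 1726 mm (x) × 395 mm (y) seat, 46 mm thick, its top surface 443 mm above the floor. Four 69 mm square legs at the seat corners, flush with the edges, run from z = 0 to the seat underside.

C is a spool: two coaxial disc flanges of radius 117 mm and thickness 8 mm, joined by a core cylinder of radius 78 mm and height 211 mm. The lower flange rests on z = 0 and the three cylinders share a vertical axis.

The bench is on the floor beside the stool on its +x side. The spool is on top of the stool, centred.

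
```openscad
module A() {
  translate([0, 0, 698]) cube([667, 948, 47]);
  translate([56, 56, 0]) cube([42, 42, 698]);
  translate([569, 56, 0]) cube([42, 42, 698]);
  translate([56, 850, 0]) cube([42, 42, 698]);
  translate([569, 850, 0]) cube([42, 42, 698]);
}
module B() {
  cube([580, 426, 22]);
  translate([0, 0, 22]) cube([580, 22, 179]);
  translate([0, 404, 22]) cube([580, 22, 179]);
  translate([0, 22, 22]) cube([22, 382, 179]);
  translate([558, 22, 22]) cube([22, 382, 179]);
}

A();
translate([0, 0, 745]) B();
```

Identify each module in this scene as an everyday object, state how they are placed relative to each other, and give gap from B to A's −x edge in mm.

A is a table. B is an open box. The open box is on top of the table. The gap from the open box to the table's −x edge is 0 mm.

The open box's min-x is at 0; the table's min-x is 0; gap = 0 mm.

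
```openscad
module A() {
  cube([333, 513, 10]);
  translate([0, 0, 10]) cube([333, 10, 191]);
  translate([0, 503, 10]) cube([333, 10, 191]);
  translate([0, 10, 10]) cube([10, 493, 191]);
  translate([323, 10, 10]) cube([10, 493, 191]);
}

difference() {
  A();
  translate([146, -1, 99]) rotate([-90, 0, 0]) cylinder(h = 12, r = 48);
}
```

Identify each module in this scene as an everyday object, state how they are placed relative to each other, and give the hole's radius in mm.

The subtracted cylinder has r = 48 mm.

A is an open box. The open box has a circular hole through its front wall. The hole's radius is 48 mm.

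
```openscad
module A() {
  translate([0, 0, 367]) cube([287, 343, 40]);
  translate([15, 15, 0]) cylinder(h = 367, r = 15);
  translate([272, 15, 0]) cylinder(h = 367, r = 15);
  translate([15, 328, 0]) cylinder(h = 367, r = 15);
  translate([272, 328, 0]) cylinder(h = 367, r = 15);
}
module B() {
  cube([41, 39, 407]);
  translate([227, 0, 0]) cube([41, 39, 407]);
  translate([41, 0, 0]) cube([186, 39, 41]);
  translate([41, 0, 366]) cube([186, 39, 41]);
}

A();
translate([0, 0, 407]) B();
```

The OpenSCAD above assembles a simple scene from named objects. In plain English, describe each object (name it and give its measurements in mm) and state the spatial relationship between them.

A is a four-legged stool. The seat is 287×343 mm, 40 mm thick, top at z = 407 mm. It stands on four round legs, each 30 mm in diameter, from z = 0 to the seat underside, each leg's axis is inset half a diameter from the nearest pair of seat edges (so the leg's bounding box is flush with the corner).

B is a picture frame with a 186×325 mm rectangular opening (x by z) and a uniform 41 mm border on every side. Frame depth is 39 mm along y. It is built from two vertical stiles running the full outside height and two horizontal rails spanning the gap between the stiles.

The picture frame is on top of the stool.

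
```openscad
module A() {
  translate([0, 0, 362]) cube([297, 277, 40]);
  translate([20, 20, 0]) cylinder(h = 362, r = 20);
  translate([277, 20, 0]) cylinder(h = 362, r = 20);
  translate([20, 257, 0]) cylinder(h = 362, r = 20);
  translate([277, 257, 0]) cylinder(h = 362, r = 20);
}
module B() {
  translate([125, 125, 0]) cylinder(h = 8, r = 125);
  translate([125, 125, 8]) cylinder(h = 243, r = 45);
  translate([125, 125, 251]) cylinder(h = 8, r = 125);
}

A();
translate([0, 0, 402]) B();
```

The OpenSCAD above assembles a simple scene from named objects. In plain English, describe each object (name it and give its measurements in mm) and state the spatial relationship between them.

A is a simple wooden stool: a rectangular seat 297 mm (x) by 277 mm (y), 40 mm thick, top face at z = 402 mm, on four round legs, each 40 mm in diameter. The legs rest on z = 0, each leg's axis is inset half a diameter from the nearest pair of seat edges (so the leg's bounding box is flush with the corner).

B is a spool: two coaxial disc flanges of radius 125 mm and thickness 8 mm, joined by a core cylinder of radius 45 mm and height 243 mm. The lower flange rests on z = 0 and the three cylinders share a vertical axis.

The spool is on top of the stool.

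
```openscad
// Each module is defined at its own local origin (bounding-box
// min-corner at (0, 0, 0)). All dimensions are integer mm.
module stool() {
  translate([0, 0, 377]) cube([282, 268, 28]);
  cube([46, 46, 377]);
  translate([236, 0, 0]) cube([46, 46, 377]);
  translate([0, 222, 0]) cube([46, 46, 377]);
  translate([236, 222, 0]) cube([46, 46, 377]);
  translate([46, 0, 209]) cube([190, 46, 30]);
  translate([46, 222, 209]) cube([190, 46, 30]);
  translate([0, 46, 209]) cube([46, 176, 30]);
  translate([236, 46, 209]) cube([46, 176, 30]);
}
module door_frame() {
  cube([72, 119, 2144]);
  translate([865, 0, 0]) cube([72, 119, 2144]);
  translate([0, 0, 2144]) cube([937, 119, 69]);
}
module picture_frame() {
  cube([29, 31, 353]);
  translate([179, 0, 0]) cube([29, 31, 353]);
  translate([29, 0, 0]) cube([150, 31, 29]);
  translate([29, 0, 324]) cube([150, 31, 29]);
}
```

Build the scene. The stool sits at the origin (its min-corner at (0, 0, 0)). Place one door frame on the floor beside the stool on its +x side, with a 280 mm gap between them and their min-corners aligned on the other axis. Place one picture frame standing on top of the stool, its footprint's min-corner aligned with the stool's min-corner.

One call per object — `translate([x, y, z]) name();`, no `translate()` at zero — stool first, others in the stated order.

stool();
translate([562, 0, 0]) door_frame();
translate([0, 0, 405]) picture_frame();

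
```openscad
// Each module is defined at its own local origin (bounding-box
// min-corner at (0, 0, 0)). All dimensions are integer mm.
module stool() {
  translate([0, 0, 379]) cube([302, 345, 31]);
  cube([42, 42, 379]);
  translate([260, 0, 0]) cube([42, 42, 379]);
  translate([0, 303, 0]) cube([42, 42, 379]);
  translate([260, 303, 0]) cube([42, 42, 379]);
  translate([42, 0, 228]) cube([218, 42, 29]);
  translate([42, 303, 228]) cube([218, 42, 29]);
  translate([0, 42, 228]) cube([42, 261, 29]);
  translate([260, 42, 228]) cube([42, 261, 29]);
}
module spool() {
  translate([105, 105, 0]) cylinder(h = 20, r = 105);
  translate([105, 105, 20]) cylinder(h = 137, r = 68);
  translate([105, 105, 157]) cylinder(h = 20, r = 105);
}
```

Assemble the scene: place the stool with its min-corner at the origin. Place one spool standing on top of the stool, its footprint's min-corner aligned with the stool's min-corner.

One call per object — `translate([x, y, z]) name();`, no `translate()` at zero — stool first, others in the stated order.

stool();
translate([0, 0, 410]) spool();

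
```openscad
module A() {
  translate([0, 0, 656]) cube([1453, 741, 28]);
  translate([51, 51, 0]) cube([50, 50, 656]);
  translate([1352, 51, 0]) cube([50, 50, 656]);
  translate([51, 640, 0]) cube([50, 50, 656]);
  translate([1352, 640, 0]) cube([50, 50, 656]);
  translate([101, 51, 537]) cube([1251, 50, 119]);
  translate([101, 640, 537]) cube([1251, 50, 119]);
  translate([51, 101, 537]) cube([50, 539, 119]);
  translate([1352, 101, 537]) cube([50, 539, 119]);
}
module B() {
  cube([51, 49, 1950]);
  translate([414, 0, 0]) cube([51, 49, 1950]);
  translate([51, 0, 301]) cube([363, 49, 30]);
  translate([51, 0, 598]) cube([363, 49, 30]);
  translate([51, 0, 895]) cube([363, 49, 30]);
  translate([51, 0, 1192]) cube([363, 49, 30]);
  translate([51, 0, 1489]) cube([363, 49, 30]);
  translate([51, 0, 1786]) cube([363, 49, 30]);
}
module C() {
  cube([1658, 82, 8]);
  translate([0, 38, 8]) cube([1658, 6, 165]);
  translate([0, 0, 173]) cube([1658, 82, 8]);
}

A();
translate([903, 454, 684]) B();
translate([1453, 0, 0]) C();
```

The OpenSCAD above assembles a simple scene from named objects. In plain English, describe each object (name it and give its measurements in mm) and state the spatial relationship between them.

A is a table: top 1453 mm (x) × 741 mm (y), 28 mm thick, upper face at z = 684 mm, on four 50×50 mm square legs, each inset 51 mm from the nearest pair of top edges, running from z = 0 to the bottom of the top. Four apron rails, 50 mm thick and 119 mm tall, run between adjacent legs with their top edges flush with the underside of the top and their outer faces flush with the legs' outer faces.

B is a straight ladder. Two 51×49 mm vertical rails, 1950 mm tall, stand 465 mm apart (outside-to-outside) with their front faces coplanar on the −y side. 6 rungs, each 49 mm deep and 30 mm tall, span between the inner faces of the rails, front faces flush with the rails. The lowest rung's underside is at z = 301 mm and rungs are spaced 297 mm apart (underside to underside).

C is an I-beam lying along x, 1658 mm long. Overall section height 181 mm. Two flanges 82 mm wide (y) and 8 mm thick, one on the floor and one at the top; a web 6 mm thick runs between them, centred on the flange width.

The ladder is on top of the table. The I-beam is against the table's +x side, with their −y faces flush.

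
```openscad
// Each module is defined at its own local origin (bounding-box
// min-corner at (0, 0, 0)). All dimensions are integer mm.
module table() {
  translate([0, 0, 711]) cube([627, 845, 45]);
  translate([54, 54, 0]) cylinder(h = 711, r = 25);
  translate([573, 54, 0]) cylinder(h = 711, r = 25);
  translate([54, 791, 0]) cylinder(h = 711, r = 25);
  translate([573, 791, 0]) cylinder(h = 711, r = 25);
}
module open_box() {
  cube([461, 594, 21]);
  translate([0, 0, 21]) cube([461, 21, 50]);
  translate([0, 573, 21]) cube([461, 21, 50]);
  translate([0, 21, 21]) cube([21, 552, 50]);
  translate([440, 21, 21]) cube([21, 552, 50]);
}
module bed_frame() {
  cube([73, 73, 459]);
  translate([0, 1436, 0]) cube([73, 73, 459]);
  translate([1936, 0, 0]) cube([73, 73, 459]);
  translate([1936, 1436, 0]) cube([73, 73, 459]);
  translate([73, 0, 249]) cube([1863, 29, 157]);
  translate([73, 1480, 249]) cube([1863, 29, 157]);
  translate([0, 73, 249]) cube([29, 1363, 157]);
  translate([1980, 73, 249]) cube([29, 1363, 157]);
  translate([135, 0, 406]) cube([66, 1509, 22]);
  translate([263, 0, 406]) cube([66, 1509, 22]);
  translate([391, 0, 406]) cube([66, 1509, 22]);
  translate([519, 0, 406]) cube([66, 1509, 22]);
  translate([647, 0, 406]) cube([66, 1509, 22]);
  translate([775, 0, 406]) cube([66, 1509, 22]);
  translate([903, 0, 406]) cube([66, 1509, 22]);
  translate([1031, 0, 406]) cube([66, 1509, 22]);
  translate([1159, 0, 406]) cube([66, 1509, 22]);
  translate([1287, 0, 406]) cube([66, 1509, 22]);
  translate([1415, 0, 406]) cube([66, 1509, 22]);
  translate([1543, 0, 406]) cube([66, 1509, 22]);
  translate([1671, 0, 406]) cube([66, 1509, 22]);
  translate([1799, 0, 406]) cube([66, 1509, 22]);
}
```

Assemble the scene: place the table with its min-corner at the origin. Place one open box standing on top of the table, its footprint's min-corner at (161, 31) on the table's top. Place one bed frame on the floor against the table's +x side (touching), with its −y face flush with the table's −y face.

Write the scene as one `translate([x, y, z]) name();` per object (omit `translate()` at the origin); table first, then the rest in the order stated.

table();
translate([161, 31, 756]) open_box();
translate([627, 0, 0]) bed_frame();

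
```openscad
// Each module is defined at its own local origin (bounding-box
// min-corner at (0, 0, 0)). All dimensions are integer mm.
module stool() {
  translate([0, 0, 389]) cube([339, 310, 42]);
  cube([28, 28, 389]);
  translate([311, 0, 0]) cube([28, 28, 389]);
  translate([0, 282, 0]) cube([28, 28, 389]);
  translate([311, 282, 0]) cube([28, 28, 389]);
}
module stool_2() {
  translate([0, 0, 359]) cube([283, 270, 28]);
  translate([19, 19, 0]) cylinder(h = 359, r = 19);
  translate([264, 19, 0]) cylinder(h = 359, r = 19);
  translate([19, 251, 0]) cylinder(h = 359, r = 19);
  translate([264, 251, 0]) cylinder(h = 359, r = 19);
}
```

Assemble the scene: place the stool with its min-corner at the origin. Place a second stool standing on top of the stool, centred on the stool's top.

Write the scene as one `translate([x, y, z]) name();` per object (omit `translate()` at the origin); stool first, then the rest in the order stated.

stool();
translate([28, 20, 431]) stool_2();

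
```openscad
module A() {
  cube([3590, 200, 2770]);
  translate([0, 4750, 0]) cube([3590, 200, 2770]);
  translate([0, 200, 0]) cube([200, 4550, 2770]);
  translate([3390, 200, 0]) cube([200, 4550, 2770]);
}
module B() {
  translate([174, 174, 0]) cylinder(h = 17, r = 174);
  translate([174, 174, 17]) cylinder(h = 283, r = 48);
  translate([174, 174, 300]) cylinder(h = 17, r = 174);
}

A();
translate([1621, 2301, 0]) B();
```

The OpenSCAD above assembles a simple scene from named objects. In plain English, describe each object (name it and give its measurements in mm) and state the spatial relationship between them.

A is the wall frame of a small rectangular building: four walls, each 2770 mm tall and 200 mm thick, enclosing a footprint 3590 mm (x) by 4950 mm (y) outside-to-outside, with no floor or roof. The front and back walls (the −y and +y sides) span the full width; the two side walls fit between them.

B is a spool: two coaxial disc flanges of radius 174 mm and thickness 17 mm, joined by a core cylinder of radius 48 mm and height 283 mm. The lower flange rests on z = 0 and the three cylinders share a vertical axis.

The spool sits inside the house frame, centred.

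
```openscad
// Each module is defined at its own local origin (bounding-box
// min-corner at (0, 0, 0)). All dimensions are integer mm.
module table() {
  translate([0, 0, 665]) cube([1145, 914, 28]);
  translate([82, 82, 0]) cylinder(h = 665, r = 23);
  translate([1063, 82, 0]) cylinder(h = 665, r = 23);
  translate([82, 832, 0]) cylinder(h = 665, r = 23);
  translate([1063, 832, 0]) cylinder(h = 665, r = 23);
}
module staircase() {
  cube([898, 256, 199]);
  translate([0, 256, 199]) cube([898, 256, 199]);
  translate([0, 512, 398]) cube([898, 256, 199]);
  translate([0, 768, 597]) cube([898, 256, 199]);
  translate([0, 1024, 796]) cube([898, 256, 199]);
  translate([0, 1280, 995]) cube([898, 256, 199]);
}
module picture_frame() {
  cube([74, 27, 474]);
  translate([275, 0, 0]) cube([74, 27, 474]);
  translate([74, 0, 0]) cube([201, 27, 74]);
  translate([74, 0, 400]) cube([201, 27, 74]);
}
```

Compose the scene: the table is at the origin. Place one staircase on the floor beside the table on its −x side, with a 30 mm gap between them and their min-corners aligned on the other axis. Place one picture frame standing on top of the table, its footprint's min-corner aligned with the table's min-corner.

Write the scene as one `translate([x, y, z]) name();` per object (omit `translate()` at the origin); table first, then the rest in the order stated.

table();
translate([-928, 0, 0]) staircase();
translate([0, 0, 693]) picture_frame();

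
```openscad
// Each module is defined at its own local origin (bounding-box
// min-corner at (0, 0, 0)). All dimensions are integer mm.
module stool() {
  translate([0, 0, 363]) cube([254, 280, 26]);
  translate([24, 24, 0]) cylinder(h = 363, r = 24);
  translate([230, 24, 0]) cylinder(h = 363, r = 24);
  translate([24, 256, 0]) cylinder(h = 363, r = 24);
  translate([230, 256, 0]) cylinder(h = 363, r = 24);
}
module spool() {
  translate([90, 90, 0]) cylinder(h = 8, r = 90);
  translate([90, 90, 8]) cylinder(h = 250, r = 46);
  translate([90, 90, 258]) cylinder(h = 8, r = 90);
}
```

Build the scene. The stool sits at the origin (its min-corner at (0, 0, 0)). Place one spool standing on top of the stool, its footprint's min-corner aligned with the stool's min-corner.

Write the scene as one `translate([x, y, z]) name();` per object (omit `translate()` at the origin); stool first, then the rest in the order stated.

stool();
translate([0, 0, 389]) spool();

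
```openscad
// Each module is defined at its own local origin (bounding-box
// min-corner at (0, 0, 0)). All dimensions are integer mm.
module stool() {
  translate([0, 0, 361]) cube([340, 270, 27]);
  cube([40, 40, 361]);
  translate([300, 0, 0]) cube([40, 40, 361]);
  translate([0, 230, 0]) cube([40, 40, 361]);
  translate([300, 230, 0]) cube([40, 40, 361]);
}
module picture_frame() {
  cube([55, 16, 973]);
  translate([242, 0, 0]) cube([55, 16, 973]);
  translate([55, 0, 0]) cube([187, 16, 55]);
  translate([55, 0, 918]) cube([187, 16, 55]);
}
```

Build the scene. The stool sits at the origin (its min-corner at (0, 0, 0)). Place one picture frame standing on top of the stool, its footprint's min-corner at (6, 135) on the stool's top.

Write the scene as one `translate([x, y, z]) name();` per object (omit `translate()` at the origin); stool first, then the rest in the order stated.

stool();
translate([6, 135, 388]) picture_frame();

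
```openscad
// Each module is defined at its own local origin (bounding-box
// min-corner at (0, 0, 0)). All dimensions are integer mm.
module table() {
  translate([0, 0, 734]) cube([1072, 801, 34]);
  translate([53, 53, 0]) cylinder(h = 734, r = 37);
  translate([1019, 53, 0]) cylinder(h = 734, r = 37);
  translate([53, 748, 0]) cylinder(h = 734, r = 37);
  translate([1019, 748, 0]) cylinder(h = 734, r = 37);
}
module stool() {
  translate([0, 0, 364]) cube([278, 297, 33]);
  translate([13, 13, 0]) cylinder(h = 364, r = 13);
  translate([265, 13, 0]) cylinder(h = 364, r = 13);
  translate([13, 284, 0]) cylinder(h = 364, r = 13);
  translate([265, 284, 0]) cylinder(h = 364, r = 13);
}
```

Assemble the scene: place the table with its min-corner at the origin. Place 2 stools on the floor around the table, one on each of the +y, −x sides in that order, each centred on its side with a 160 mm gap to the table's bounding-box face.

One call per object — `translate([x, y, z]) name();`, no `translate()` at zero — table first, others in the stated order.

table();
translate([397, 961, 0]) stool();
translate([-438, 252, 0]) stool();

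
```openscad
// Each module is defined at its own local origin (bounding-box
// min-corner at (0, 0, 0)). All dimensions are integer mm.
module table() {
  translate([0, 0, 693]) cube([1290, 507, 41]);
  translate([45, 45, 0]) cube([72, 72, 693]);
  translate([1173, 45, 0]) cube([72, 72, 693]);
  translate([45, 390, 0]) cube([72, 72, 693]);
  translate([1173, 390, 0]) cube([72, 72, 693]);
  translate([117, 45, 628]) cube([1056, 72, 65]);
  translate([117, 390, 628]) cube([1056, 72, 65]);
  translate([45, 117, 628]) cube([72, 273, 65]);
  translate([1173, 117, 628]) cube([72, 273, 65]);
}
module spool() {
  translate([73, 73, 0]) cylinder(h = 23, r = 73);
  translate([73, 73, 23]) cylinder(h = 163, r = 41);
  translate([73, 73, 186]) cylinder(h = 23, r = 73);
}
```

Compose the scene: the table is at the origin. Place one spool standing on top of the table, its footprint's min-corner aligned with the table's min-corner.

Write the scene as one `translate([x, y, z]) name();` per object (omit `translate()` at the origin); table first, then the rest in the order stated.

table();
translate([0, 0, 734]) spool();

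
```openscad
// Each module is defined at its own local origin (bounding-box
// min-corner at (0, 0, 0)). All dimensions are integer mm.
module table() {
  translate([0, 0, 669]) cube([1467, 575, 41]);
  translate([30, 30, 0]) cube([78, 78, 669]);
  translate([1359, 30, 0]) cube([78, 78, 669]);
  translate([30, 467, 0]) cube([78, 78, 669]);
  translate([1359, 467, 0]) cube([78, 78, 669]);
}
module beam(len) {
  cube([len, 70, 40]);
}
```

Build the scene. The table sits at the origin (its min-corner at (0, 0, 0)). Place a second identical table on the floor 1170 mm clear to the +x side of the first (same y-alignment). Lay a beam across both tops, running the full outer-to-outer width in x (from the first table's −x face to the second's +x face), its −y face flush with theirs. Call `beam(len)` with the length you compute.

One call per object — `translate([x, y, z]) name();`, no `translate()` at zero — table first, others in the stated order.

table();
translate([2637, 0, 0]) table();
translate([0, 0, 710]) beam(4104);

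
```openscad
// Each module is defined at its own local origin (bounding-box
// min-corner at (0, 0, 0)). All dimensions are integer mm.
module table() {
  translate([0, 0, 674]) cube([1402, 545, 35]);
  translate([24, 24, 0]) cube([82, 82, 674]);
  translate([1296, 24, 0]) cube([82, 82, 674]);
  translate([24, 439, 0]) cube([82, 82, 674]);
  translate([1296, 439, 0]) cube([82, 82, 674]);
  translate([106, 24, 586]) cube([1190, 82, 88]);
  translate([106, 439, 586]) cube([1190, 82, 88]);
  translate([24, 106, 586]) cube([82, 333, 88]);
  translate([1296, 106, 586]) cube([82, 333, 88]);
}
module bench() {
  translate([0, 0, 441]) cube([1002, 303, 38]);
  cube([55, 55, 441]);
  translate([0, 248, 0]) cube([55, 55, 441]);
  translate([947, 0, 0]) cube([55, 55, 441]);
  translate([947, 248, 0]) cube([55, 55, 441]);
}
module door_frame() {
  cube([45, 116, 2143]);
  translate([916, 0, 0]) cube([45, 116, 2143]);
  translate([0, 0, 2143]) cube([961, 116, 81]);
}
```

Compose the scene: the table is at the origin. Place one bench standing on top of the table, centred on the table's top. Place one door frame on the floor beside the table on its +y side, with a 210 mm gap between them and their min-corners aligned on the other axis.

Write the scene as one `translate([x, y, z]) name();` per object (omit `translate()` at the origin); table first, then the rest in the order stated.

table();
translate([200, 121, 709]) bench();
translate([0, 755, 0]) door_frame();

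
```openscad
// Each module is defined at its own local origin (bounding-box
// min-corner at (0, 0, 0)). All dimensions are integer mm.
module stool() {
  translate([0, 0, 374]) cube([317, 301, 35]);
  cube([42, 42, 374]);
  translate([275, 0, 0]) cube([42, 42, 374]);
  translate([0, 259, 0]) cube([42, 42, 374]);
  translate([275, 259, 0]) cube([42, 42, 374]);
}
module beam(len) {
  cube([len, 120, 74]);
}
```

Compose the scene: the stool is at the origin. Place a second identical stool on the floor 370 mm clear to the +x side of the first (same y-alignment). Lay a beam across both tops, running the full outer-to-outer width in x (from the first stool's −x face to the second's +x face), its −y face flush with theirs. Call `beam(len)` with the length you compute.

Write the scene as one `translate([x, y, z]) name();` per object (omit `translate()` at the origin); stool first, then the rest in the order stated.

stool();
translate([687, 0, 0]) stool();
translate([0, 0, 409]) beam(1004);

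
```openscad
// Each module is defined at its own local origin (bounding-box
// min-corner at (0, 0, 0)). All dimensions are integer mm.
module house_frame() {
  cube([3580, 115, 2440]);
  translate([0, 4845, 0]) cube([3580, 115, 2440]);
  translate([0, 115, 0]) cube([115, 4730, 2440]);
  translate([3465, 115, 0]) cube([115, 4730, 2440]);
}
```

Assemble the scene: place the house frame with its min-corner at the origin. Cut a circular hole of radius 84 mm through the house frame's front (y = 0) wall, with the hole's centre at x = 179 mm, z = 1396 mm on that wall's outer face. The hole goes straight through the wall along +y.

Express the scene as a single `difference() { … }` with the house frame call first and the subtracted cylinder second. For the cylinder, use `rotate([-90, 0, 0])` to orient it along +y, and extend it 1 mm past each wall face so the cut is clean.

difference() {
  house_frame();
  translate([179, -1, 1396]) rotate([-90, 0, 0]) cylinder(h = 117, r = 84);
}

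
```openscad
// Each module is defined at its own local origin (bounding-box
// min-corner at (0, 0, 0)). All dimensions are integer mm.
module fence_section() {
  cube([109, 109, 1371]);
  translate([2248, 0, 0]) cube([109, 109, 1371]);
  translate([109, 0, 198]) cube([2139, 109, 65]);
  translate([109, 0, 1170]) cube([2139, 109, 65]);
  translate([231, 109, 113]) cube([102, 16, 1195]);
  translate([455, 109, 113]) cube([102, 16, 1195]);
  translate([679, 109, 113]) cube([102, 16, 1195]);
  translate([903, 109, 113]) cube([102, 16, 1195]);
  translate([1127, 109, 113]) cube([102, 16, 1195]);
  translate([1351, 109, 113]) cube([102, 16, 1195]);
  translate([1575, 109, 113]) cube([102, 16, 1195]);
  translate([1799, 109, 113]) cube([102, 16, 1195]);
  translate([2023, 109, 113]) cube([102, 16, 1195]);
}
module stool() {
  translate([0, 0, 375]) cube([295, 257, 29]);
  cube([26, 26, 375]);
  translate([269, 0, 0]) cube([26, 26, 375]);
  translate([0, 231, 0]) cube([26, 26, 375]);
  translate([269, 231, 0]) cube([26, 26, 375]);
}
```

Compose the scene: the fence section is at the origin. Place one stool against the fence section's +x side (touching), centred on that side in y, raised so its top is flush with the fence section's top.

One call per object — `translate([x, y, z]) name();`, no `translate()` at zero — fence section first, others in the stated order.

fence_section();
translate([2357, -66, 967]) stool();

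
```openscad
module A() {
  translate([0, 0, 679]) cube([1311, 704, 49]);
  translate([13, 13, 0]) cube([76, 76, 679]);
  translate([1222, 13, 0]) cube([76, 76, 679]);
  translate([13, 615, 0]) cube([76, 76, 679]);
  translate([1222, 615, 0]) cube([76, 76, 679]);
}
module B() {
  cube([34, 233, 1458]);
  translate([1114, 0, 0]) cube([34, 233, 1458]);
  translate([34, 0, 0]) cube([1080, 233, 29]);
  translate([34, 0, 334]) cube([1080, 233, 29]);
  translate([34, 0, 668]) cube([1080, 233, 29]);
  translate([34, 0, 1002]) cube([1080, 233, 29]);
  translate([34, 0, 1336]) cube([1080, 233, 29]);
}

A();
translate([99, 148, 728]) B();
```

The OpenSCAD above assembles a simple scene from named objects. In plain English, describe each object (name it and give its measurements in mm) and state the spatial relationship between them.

A is a rectangular dining table. The top is 1311×704×49 mm with its upper surface at z = 728 mm. It stands on four 76×76 mm square legs, each inset 13 mm from the nearest pair of top edges, running from the floor to the underside of the top.

B is an open bookshelf. Two side panels, each 34 mm thick, 233 mm deep and 1458 mm tall, stand 1148 mm apart (outside-to-outside). Between them sit 5 shelves, each 29 mm thick and 233 mm deep, spanning the full gap between the sides. The bottom shelf rests on the floor (its underside at z = 0) and the clear gap between one shelf's top and the next shelf's underside is 305 mm.

The bookshelf is on top of the table.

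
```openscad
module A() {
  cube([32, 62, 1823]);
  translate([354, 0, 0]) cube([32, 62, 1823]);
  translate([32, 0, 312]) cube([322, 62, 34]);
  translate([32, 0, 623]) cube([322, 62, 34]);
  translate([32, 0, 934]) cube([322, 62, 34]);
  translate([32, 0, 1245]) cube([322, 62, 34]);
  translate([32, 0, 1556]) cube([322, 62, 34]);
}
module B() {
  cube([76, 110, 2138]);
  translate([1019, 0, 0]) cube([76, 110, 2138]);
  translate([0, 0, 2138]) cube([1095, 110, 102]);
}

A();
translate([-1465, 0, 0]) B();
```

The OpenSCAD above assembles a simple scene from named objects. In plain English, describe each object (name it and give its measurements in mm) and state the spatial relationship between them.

A is a wooden ladder with two side rails of 32×62 mm section and 1823 mm height, set 386 mm apart overall. Between them run 5 rectangular rungs (62 mm deep, 34 mm thick), front faces flush with the rails' −y face. The bottom of the first rung is 312 mm above the floor and each subsequent rung is 311 mm higher than the one below.

B is a door frame. The clear opening is 943 mm wide and 2138 mm high. Two 76 mm wide jambs, 110 mm deep, stand either side of the opening from the floor to the top of the opening. A 102 mm thick head sits across the top of both jambs, spanning the full outside width of the frame.

The door frame is on the floor beside the ladder on its −x side.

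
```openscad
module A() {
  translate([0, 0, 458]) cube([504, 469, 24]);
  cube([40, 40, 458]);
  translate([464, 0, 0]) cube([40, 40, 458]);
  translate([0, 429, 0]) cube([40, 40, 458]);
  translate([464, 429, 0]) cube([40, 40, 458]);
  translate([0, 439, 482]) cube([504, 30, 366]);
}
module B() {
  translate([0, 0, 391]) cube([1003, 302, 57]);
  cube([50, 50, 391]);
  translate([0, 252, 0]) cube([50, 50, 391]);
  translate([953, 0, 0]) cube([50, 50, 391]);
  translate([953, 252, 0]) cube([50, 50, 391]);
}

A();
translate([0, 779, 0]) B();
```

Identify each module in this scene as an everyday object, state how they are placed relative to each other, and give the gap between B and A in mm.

A is a chair. B is a bench. The bench is on the floor beside the chair on its +y side. The gap between the bench and the chair is 310 mm.

The bench's nearest face is 310 mm from the chair's +y face.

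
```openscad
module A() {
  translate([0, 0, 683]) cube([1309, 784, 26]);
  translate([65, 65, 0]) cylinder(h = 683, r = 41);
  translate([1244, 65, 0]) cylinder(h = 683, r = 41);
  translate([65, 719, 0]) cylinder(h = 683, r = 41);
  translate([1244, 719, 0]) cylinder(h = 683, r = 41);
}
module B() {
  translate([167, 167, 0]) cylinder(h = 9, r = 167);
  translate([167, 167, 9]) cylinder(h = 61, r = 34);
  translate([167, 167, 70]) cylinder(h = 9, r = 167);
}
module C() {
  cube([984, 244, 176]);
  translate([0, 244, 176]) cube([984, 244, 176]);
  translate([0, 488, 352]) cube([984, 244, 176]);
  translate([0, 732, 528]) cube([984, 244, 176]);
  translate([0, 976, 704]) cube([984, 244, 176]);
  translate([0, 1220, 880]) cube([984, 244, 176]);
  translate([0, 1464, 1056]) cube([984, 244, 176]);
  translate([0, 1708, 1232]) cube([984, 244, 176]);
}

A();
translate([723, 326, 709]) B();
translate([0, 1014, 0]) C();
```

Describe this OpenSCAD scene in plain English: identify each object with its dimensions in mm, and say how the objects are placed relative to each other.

A is a table: top 1309 mm (x) × 784 mm (y), 26 mm thick, upper face at z = 709 mm, on four round legs of 82 mm diameter, each leg's bounding box inset 24 mm from the nearest pair of top edges, running from z = 0 to the bottom of the top.

B is a spool: two coaxial disc flanges of radius 167 mm and thickness 9 mm, joined by a core cylinder of radius 34 mm and height 61 mm. The lower flange rests on z = 0 and the three cylinders share a vertical axis.

C is a straight staircase of 8 solid steps. Each step is 984 mm wide (x), 244 mm deep (y, the going) and 176 mm tall (the rise). The first step rests on the floor; each subsequent step sits one going further in +y and one rise higher in +z, directly behind and above the previous step with no overlap.

The spool is on top of the table. The staircase is on the floor beside the table on its +y side.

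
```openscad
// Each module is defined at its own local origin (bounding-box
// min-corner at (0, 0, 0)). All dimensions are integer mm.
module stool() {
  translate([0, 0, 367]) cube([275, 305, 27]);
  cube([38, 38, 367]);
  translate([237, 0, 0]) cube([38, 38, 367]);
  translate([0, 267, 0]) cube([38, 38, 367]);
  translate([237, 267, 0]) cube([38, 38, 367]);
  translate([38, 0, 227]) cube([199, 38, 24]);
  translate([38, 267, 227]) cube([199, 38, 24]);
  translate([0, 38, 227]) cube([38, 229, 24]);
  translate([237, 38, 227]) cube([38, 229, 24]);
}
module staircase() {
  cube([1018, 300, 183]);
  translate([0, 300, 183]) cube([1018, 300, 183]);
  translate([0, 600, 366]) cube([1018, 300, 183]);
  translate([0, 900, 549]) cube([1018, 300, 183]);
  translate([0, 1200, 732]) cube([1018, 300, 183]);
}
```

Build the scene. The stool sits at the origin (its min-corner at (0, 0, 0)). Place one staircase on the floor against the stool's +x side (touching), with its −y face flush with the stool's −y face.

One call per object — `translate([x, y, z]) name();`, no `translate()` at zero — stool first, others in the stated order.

stool();
translate([275, 0, 0]) staircase();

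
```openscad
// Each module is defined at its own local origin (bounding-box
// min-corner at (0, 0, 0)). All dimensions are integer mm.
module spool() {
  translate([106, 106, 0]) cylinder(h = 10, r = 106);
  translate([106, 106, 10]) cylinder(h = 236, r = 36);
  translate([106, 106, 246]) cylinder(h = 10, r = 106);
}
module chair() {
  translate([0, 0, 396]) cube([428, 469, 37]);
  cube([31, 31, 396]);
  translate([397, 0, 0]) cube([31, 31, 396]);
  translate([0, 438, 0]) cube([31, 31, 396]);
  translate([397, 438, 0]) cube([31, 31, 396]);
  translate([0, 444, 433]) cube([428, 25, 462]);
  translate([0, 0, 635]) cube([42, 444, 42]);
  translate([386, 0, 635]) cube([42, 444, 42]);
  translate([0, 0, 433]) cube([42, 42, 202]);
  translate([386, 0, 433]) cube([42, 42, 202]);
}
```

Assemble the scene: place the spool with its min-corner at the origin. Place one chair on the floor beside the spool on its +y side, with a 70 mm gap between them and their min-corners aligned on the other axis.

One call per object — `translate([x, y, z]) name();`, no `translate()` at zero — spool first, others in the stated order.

spool();
translate([0, 282, 0]) chair();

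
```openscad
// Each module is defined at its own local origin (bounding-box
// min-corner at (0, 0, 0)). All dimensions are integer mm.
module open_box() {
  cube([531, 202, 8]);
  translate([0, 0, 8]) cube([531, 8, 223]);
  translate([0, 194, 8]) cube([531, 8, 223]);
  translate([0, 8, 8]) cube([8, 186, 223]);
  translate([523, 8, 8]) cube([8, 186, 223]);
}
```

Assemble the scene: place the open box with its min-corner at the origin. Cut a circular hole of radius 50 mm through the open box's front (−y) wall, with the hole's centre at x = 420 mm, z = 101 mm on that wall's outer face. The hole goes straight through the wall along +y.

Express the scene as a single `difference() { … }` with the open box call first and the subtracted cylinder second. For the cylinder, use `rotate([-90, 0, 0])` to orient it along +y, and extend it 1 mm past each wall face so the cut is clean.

difference() {
  open_box();
  translate([420, -1, 101]) rotate([-90, 0, 0]) cylinder(h = 10, r = 50);
}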